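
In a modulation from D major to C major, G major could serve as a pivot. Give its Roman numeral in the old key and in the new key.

The scale of D major is D E F# G A B C#; G is degree 4, and the triad built there (G-B-D) is major, so it is IV.
The scale of C major is C D E F G A B; G is degree 5, and the triad built there (G-B-D) is major, so it is V.

IV in D major; V in C major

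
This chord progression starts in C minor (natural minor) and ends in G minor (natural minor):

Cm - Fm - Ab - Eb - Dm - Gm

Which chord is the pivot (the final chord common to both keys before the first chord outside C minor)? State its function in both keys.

Chords diatonic to C minor: Cm, Ddim, Eb, Fm, Gm, Ab, Bb.
Reading the progression, the first chord not in that set is Dm, so the modulation leaves C minor there.
The chord immediately before Dm is Eb, which is diatonic to both keys: III in C minor and VI in G minor.

Eb — III in C minor, VI in G minor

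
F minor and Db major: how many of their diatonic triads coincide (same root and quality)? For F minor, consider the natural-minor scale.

4

Diatonic triads of F minor (natural minor): Fm (i), Gdim (ii°), Ab (III), Bbm (iv), Cm (v), Db (VI), Eb (VII).
Diatonic triads of Db major: Db (I), Ebm (ii), Fm (iii), Gb (IV), Ab (V), Bbm (vi), Cdim (vii°).
Matching root and quality in both lists: Fm, Ab, Bbm, Db.
That gives 4 common triads.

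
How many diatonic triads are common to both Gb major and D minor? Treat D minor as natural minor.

0

Diatonic triads of Gb major: Gb (I), Abm (ii), Bbm (iii), Cb (IV), Db (V), Ebm (vi), Fdim (vii°).
Diatonic triads of D minor (natural minor): Dm (i), Edim (ii°), F (III), Gm (iv), Am (v), Bb (VI), C (VII).
No triad has the same root and quality in both keys.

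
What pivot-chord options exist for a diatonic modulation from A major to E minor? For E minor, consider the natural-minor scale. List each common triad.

Triads in A major: A major (I), B minor (ii), C# minor (iii), D major (IV), E major (V), F# minor (vi), G# diminished (vii°).
Triads in E minor (natural minor): E minor (i), F# diminished (ii°), G major (III), A minor (iv), B minor (v), C major (VI), D major (VII).
Shared triads with their functions: B minor (ii in A major, v in E minor); D major (IV in A major, VII in E minor).

Bm, D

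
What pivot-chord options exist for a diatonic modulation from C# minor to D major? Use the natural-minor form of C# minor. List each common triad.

Triads in C# minor (natural minor): C#m (i), D#dim (ii°), E (III), F#m (iv), G#m (v), A (VI), B (VII).
Triads in D major: D (I), Em (ii), F#m (iii), G (IV), A (V), Bm (vi), C#dim (vii°).
Shared triads with their functions: F#m (iv in C# minor, iii in D major); A (VI in C# minor, V in D major).

F#m, A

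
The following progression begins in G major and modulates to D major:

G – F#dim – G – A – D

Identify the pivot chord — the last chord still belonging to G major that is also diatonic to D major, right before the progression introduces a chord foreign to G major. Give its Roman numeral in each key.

Chords diatonic to G major: G, Am, Bm, C, D, Em, F#dim.
Reading the progression, the first chord not in that set is A, so the modulation leaves G major there.
The chord immediately before A is G, which is diatonic to both keys: I in G major and IV in D major.

G — I in G major, IV in D major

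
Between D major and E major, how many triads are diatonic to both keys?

2

Diatonic triads of D major: D (I), Em (ii), F#m (iii), G (IV), A (V), Bm (vi), C#dim (vii°).
Diatonic triads of E major: E (I), F#m (ii), G#m (iii), A (IV), B (V), C#m (vi), D#dim (vii°).
Matching root and quality in both lists: F#m, A.
That gives 2 common triads.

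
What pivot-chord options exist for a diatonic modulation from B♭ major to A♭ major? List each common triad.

Cm, E♭

Triads in B♭ major: B♭ (I), Cm (ii), Dm (iii), E♭ (IV), F (V), Gm (vi), Adim (vii°).
Triads in A♭ major: A♭ (I), B♭m (ii), Cm (iii), D♭ (IV), E♭ (V), Fm (vi), Gdim (vii°).
Shared triads with their functions: Cm (ii in B♭ major, iii in A♭ major); E♭ (IV in B♭ major, V in A♭ major).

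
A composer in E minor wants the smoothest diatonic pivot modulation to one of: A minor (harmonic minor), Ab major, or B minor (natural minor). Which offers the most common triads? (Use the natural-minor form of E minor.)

Triads of E minor (natural minor): Em (i), F#dim (ii°), G (III), Am (iv), Bm (v), C (VI), D (VII).
A minor (harmonic minor) shares 1: Am.
Ab major shares 0: none.
B minor (natural minor) shares 4: Em, G, Bm, D.
The most common triads (4) are shared with B minor.

B minor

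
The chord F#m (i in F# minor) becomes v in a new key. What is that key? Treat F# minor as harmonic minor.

B minor

The numeral v denotes a minor triad on scale degree 5. With F# on degree 5, the tonic of the new key is B.
Degree 5 carries a minor triad in natural-minor keys, so the destination is B minor.
Check: the diatonic triads of B minor (natural minor) are Bm (i), C#dim (ii°), D (III), Em (iv), F#m (v), G (VI), A (VII) — F#m is indeed v.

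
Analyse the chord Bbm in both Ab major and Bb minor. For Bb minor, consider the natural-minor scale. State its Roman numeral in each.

The scale of Ab major is Ab Bb C Db Eb F G; Bb is degree 2, and the triad built there (Bb-Db-F) is minor, so it is ii.
The scale of Bb minor (natural minor) is Bb C Db Eb F Gb Ab; Bb is degree 1, and the triad built there (Bb-Db-F) is minor, so it is i.

ii in Ab major; i in Bb minor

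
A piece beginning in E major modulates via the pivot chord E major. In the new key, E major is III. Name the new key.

C# minor

The numeral III denotes a major triad on scale degree 3. With E on degree 3, the tonic of the new key is C#.
Degree 3 carries a major triad in natural-minor keys, so the destination is C# minor.
Check: the diatonic triads of C# minor (natural minor) are C#m (i), D#dim (ii°), E (III), F#m (iv), G#m (v), A (VI), B (VII) — E major is indeed III.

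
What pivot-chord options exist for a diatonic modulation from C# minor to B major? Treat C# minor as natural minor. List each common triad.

Triads in C# minor (natural minor): C#m (i), D#dim (ii°), E (III), F#m (iv), G#m (v), A (VI), B (VII).
Triads in B major: B (I), C#m (ii), D#m (iii), E (IV), F# (V), G#m (vi), A#dim (vii°).
Shared triads with their functions: C#m (i in C# minor, ii in B major); E (III in C# minor, IV in B major); G#m (v in C# minor, vi in B major); B (VII in C# minor, I in B major).

C#m, E, G#m, B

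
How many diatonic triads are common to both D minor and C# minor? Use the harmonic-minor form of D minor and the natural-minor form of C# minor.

Diatonic triads of D minor (harmonic minor): Dm (i), Edim (ii°), Faug (III+), Gm (iv), A (V), Bb (VI), C#dim (vii°).
Diatonic triads of C# minor (natural minor): C#m (i), D#dim (ii°), E (III), F#m (iv), G#m (v), A (VI), B (VII).
Matching root and quality in both lists: A.
That gives 1 common triad.

1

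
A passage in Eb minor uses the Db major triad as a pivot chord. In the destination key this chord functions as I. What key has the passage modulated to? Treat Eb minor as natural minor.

Db major

The numeral I denotes a major triad on scale degree 1. With Db on degree 1, the tonic of the new key is Db.
Degree 1 carries a major triad in major keys, so the destination is Db major.
Check: the diatonic triads of Db major are Db (I), Ebm (ii), Fm (iii), Gb (IV), Ab (V), Bbm (vi), Cdim (vii°) — Db major is indeed I.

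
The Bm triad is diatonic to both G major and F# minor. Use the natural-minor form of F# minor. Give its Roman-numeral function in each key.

The scale of G major is G A B C D E F#; B is degree 3, and the triad built there (B-D-F#) is minor, so it is iii.
The scale of F# minor (natural minor) is F# G# A B C# D E; B is degree 4, and the triad built there (B-D-F#) is minor, so it is iv.

iii in G major; iv in F# minor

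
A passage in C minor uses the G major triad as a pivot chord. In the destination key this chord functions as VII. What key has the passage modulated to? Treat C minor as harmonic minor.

A minor

The numeral VII denotes a major triad on scale degree 7. With G on degree 7, the tonic of the new key is A.
Degree 7 carries a major triad in natural-minor keys, so the destination is A minor.
Check: the diatonic triads of A minor (natural minor) are Am (i), Bdim (ii°), C (III), Dm (iv), Em (v), F (VI), G (VII) — G major is indeed VII.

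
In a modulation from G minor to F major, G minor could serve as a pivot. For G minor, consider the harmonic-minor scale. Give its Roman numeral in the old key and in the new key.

i in G minor; ii in F major

The scale of G minor (harmonic minor) is G A B♭ C D E♭ F♯; G is degree 1, and the triad built there (G-B♭-D) is minor, so it is i.
The scale of F major is F G A B♭ C D E; G is degree 2, and the triad built there (G-B♭-D) is minor, so it is ii.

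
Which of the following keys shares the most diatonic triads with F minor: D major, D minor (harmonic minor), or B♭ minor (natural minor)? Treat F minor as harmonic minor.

Triads of F minor (harmonic minor): F minor (i), G diminished (ii°), A♭ augmented (III+), B♭ minor (iv), C major (V), D♭ major (VI), E diminished (vii°).
D major shares 0: none.
D minor (harmonic minor) shares 1: Edim.
B♭ minor (natural minor) shares 3: Fm, B♭m, D♭.
The most common triads (3) are shared with B♭ minor.

B♭ minor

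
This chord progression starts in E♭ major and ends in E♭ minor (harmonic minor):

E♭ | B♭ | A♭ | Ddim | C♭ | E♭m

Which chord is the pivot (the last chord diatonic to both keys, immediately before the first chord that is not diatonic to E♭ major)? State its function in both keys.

Ddim — vii° in E♭ major, vii° in E♭ minor

Chords diatonic to E♭ major: E♭, Fm, Gm, A♭, B♭, Cm, Ddim.
Reading the progression, the first chord not in that set is C♭, so the modulation leaves E♭ major there.
The chord immediately before C♭ is Ddim, which is diatonic to both keys: vii° in E♭ major and vii° in E♭ minor.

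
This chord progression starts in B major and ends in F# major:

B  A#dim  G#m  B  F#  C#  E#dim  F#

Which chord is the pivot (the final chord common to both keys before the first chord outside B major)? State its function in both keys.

Chords diatonic to B major: B, C#m, D#m, E, F#, G#m, A#dim.
Reading the progression, the first chord not in that set is C#, so the modulation leaves B major there.
The chord immediately before C# is F#, which is diatonic to both keys: V in B major and I in F# major.

F# — V in B major, I in F# major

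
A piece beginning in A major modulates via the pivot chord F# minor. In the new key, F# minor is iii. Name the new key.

D major

The numeral iii denotes a minor triad on scale degree 3. With F# on degree 3, the tonic of the new key is D.
Degree 3 carries a minor triad in major keys, so the destination is D major.
Check: the diatonic triads of D major are D (I), Em (ii), F#m (iii), G (IV), A (V), Bm (vi), C#dim (vii°) — F# minor is indeed iii.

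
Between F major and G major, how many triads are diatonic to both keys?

Diatonic triads of F major: F major (I), G minor (ii), A minor (iii), Bb major (IV), C major (V), D minor (vi), E diminished (vii°).
Diatonic triads of G major: G major (I), A minor (ii), B minor (iii), C major (IV), D major (V), E minor (vi), F# diminished (vii°).
Matching root and quality in both lists: A minor, C major.
That gives 2 common triads.

2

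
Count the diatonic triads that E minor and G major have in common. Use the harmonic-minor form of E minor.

Diatonic triads of E minor (harmonic minor): Em (i), F♯dim (ii°), Gaug (III+), Am (iv), B (V), C (VI), D♯dim (vii°).
Diatonic triads of G major: G (I), Am (ii), Bm (iii), C (IV), D (V), Em (vi), F♯dim (vii°).
Matching root and quality in both lists: Em, F♯dim, Am, C.
That gives 4 common triads.

4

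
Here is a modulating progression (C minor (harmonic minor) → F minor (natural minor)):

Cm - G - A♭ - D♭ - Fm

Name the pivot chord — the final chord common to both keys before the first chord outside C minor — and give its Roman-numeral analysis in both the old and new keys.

A♭ — VI in C minor, III in F minor

Chords diatonic to C minor: Cm, Ddim, E♭aug, Fm, G, A♭, Bdim.
Reading the progression, the first chord not in that set is D♭, so the modulation leaves C minor there.
The chord immediately before D♭ is A♭, which is diatonic to both keys: VI in C minor and III in F minor.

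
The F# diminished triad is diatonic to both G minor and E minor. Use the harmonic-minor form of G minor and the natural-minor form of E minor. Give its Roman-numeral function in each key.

The scale of G minor (harmonic minor) is G A Bb C D Eb F#; F# is degree 7, and the triad built there (F#-A-C) is diminished, so it is vii°.
The scale of E minor (natural minor) is E F# G A B C D; F# is degree 2, and the triad built there (F#-A-C) is diminished, so it is ii°.

vii° in G minor; ii° in E minor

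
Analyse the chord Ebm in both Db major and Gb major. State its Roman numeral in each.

ii in Db major; vi in Gb major

The scale of Db major is Db Eb F Gb Ab Bb C; Eb is degree 2, and the triad built there (Eb-Gb-Bb) is minor, so it is ii.
The scale of Gb major is Gb Ab Bb Cb Db Eb F; Eb is degree 6, and the triad built there (Eb-Gb-Bb) is minor, so it is vi.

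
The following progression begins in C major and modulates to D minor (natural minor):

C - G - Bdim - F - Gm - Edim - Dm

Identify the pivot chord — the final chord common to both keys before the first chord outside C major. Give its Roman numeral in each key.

F — IV in C major, III in D minor

Chords diatonic to C major: C, Dm, Em, F, G, Am, Bdim.
Reading the progression, the first chord not in that set is Gm, so the modulation leaves C major there.
The chord immediately before Gm is F, which is diatonic to both keys: IV in C major and III in D minor.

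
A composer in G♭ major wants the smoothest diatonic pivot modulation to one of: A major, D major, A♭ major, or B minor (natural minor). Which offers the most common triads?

Triads of G♭ major: G♭ major (I), A♭ minor (ii), B♭ minor (iii), C♭ major (IV), D♭ major (V), E♭ minor (vi), F diminished (vii°).
A major shares 0: none.
D major shares 0: none.
A♭ major shares 2: B♭m, D♭.
B minor (natural minor) shares 0: none.
The most common triads (2) are shared with A♭ major.

A♭ major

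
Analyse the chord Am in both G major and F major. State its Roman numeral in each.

The scale of G major is G A B C D E F♯; A is degree 2, and the triad built there (A-C-E) is minor, so it is ii.
The scale of F major is F G A B♭ C D E; A is degree 3, and the triad built there (A-C-E) is minor, so it is iii.

ii in G major; iii in F major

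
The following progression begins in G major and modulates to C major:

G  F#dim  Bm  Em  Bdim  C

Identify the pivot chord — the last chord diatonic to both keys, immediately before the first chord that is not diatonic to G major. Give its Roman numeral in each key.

Chords diatonic to G major: G, Am, Bm, C, D, Em, F#dim.
Reading the progression, the first chord not in that set is Bdim, so the modulation leaves G major there.
The chord immediately before Bdim is Em, which is diatonic to both keys: vi in G major and iii in C major.

Em — vi in G major, iii in C major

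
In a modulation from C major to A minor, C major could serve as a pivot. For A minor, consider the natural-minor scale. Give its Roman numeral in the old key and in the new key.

I in C major; III in A minor

The scale of C major is C D E F G A B; C is degree 1, and the triad built there (C-E-G) is major, so it is I.
The scale of A minor (natural minor) is A B C D E F G; C is degree 3, and the triad built there (C-E-G) is major, so it is III.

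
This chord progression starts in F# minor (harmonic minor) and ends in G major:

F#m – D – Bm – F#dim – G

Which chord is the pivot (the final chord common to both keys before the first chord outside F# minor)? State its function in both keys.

Chords diatonic to F# minor: F#m, G#dim, Aaug, Bm, C#, D, E#dim.
Reading the progression, the first chord not in that set is F#dim, so the modulation leaves F# minor there.
The chord immediately before F#dim is Bm, which is diatonic to both keys: iv in F# minor and iii in G major.

Bm — iv in F# minor, iii in G major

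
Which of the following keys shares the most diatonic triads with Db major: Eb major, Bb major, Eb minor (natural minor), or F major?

Eb minor

Triads of Db major: Db (I), Ebm (ii), Fm (iii), Gb (IV), Ab (V), Bbm (vi), Cdim (vii°).
Eb major shares 2: Fm, Ab.
Bb major shares 0: none.
Eb minor (natural minor) shares 4: Db, Ebm, Gb, Bbm.
F major shares 0: none.
The most common triads (4) are shared with Eb minor.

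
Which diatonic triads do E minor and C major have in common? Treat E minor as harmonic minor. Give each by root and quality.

Triads in E minor (harmonic minor): E minor (i), F# diminished (ii°), G augmented (III+), A minor (iv), B major (V), C major (VI), D# diminished (vii°).
Triads in C major: C major (I), D minor (ii), E minor (iii), F major (IV), G major (V), A minor (vi), B diminished (vii°).
Shared triads with their functions: E minor (i in E minor, iii in C major); A minor (iv in E minor, vi in C major); C major (VI in E minor, I in C major).

Em, Am, C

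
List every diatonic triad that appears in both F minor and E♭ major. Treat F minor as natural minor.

Fm, A♭, Cm, E♭

Triads in F minor (natural minor): Fm (i), Gdim (ii°), A♭ (III), B♭m (iv), Cm (v), D♭ (VI), E♭ (VII).
Triads in E♭ major: E♭ (I), Fm (ii), Gm (iii), A♭ (IV), B♭ (V), Cm (vi), Ddim (vii°).
Shared triads with their functions: Fm (i in F minor, ii in E♭ major); A♭ (III in F minor, IV in E♭ major); Cm (v in F minor, vi in E♭ major); E♭ (VII in F minor, I in E♭ major).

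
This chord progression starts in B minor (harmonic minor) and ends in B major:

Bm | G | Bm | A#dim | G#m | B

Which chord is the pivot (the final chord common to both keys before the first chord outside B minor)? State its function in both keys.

Chords diatonic to B minor: Bm, C#dim, Daug, Em, F#, G, A#dim.
Reading the progression, the first chord not in that set is G#m, so the modulation leaves B minor there.
The chord immediately before G#m is A#dim, which is diatonic to both keys: vii° in B minor and vii° in B major.

A#dim — vii° in B minor, vii° in B major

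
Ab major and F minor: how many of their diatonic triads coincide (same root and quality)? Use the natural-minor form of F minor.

7

Diatonic triads of Ab major: Ab (I), Bbm (ii), Cm (iii), Db (IV), Eb (V), Fm (vi), Gdim (vii°).
Diatonic triads of F minor (natural minor): Fm (i), Gdim (ii°), Ab (III), Bbm (iv), Cm (v), Db (VI), Eb (VII).
Matching root and quality in both lists: Ab, Bbm, Cm, Db, Eb, Fm, Gdim.
That gives 7 common triads.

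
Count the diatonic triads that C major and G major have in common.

Diatonic triads of C major: C major (I), D minor (ii), E minor (iii), F major (IV), G major (V), A minor (vi), B diminished (vii°).
Diatonic triads of G major: G major (I), A minor (ii), B minor (iii), C major (IV), D major (V), E minor (vi), F# diminished (vii°).
Matching root and quality in both lists: C major, E minor, G major, A minor.
That gives 4 common triads.

4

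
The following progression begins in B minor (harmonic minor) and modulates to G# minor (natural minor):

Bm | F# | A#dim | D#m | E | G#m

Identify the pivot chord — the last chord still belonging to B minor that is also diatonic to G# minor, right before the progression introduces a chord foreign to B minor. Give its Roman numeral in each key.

A#dim — vii° in B minor, ii° in G# minor

Chords diatonic to B minor: Bm, C#dim, Daug, Em, F#, G, A#dim.
Reading the progression, the first chord not in that set is D#m, so the modulation leaves B minor there.
The chord immediately before D#m is A#dim, which is diatonic to both keys: vii° in B minor and ii° in G# minor.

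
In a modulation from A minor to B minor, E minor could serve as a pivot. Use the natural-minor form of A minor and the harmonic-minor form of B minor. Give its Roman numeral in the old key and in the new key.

The scale of A minor (natural minor) is A B C D E F G; E is degree 5, and the triad built there (E-G-B) is minor, so it is v.
The scale of B minor (harmonic minor) is B C# D E F# G A#; E is degree 4, and the triad built there (E-G-B) is minor, so it is iv.

v in A minor; iv in B minor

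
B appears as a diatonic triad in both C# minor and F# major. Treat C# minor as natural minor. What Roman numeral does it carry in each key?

The scale of C# minor (natural minor) is C# D# E F# G# A B; B is degree 7, and the triad built there (B-D#-F#) is major, so it is VII.
The scale of F# major is F# G# A# B C# D# E#; B is degree 4, and the triad built there (B-D#-F#) is major, so it is IV.

VII in C# minor; IV in F# major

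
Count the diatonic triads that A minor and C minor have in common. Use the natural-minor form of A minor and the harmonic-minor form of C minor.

2

Diatonic triads of A minor (natural minor): Am (i), Bdim (ii°), C (III), Dm (iv), Em (v), F (VI), G (VII).
Diatonic triads of C minor (harmonic minor): Cm (i), Ddim (ii°), Ebaug (III+), Fm (iv), G (V), Ab (VI), Bdim (vii°).
Matching root and quality in both lists: Bdim, G.
That gives 2 common triads.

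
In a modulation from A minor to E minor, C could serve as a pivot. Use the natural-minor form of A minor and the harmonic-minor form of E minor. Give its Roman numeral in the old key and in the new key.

The scale of A minor (natural minor) is A B C D E F G; C is degree 3, and the triad built there (C-E-G) is major, so it is III.
The scale of E minor (harmonic minor) is E F# G A B C D#; C is degree 6, and the triad built there (C-E-G) is major, so it is VI.

III in A minor; VI in E minor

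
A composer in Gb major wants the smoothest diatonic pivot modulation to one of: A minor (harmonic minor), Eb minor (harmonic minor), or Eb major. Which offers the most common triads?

Triads of Gb major: Gb major (I), Ab minor (ii), Bb minor (iii), Cb major (IV), Db major (V), Eb minor (vi), F diminished (vii°).
A minor (harmonic minor) shares 0: none.
Eb minor (harmonic minor) shares 4: Abm, Cb, Ebm, Fdim.
Eb major shares 0: none.
The most common triads (4) are shared with Eb minor.

Eb minor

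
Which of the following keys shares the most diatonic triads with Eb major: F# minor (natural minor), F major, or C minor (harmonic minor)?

Triads of Eb major: Eb (I), Fm (ii), Gm (iii), Ab (IV), Bb (V), Cm (vi), Ddim (vii°).
F# minor (natural minor) shares 0: none.
F major shares 2: Gm, Bb.
C minor (harmonic minor) shares 4: Fm, Ab, Cm, Ddim.
The most common triads (4) are shared with C minor.

C minor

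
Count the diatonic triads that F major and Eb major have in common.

Diatonic triads of F major: F (I), Gm (ii), Am (iii), Bb (IV), C (V), Dm (vi), Edim (vii°).
Diatonic triads of Eb major: Eb (I), Fm (ii), Gm (iii), Ab (IV), Bb (V), Cm (vi), Ddim (vii°).
Matching root and quality in both lists: Gm, Bb.
That gives 2 common triads.

2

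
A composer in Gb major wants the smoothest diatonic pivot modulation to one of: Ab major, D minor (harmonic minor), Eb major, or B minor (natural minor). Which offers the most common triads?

Triads of Gb major: Gb (I), Abm (ii), Bbm (iii), Cb (IV), Db (V), Ebm (vi), Fdim (vii°).
Ab major shares 2: Bbm, Db.
D minor (harmonic minor) shares 0: none.
Eb major shares 0: none.
B minor (natural minor) shares 0: none.
The most common triads (2) are shared with Ab major.

Ab major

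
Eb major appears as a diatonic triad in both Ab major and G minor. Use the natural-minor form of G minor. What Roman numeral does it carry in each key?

The scale of Ab major is Ab Bb C Db Eb F G; Eb is degree 5, and the triad built there (Eb-G-Bb) is major, so it is V.
The scale of G minor (natural minor) is G A Bb C D Eb F; Eb is degree 6, and the triad built there (Eb-G-Bb) is major, so it is VI.

V in Ab major; VI in G minor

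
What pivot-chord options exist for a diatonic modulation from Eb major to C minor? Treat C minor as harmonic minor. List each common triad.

Fm, Ab, Cm, Ddim

Triads in Eb major: Eb major (I), F minor (ii), G minor (iii), Ab major (IV), Bb major (V), C minor (vi), D diminished (vii°).
Triads in C minor (harmonic minor): C minor (i), D diminished (ii°), Eb augmented (III+), F minor (iv), G major (V), Ab major (VI), B diminished (vii°).
Shared triads with their functions: F minor (ii in Eb major, iv in C minor); Ab major (IV in Eb major, VI in C minor); C minor (vi in Eb major, i in C minor); D diminished (vii° in Eb major, ii° in C minor).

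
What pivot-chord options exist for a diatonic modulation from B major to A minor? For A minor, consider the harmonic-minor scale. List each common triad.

Triads in B major: B major (I), C# minor (ii), D# minor (iii), E major (IV), F# major (V), G# minor (vi), A# diminished (vii°).
Triads in A minor (harmonic minor): A minor (i), B diminished (ii°), C augmented (III+), D minor (iv), E major (V), F major (VI), G# diminished (vii°).
Shared triads with their functions: E major (IV in B major, V in A minor).

E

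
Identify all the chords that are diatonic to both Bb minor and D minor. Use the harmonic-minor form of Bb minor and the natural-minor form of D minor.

F

Triads in Bb minor (harmonic minor): Bbm (i), Cdim (ii°), Dbaug (III+), Ebm (iv), F (V), Gb (VI), Adim (vii°).
Triads in D minor (natural minor): Dm (i), Edim (ii°), F (III), Gm (iv), Am (v), Bb (VI), C (VII).
Shared triads with their functions: F (V in Bb minor, III in D minor).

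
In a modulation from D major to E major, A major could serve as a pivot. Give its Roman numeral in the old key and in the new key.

The scale of D major is D E F♯ G A B C♯; A is degree 5, and the triad built there (A-C♯-E) is major, so it is V.
The scale of E major is E F♯ G♯ A B C♯ D♯; A is degree 4, and the triad built there (A-C♯-E) is major, so it is IV.

V in D major; IV in E major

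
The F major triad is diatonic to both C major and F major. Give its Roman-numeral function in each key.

The scale of C major is C D E F G A B; F is degree 4, and the triad built there (F-A-C) is major, so it is IV.
The scale of F major is F G A Bb C D E; F is degree 1, and the triad built there (F-A-C) is major, so it is I.

IV in C major; I in F major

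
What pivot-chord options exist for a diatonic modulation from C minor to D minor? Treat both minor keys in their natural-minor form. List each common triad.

Triads in C minor (natural minor): Cm (i), Ddim (ii°), Eb (III), Fm (iv), Gm (v), Ab (VI), Bb (VII).
Triads in D minor (natural minor): Dm (i), Edim (ii°), F (III), Gm (iv), Am (v), Bb (VI), C (VII).
Shared triads with their functions: Gm (v in C minor, iv in D minor); Bb (VII in C minor, VI in D minor).

Gm, Bb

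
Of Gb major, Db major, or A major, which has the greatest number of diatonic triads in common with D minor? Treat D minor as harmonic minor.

A major

Triads of D minor (harmonic minor): Dm (i), Edim (ii°), Faug (III+), Gm (iv), A (V), Bb (VI), C#dim (vii°).
Gb major shares 0: none.
Db major shares 0: none.
A major shares 1: A.
The most common triads (1) are shared with A major.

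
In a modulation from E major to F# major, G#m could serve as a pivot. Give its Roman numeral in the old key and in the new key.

The scale of E major is E F# G# A B C# D#; G# is degree 3, and the triad built there (G#-B-D#) is minor, so it is iii.
The scale of F# major is F# G# A# B C# D# E#; G# is degree 2, and the triad built there (G#-B-D#) is minor, so it is ii.

iii in E major; ii in F# major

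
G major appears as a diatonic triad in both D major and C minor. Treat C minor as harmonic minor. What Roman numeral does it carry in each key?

IV in D major; V in C minor

The scale of D major is D E F# G A B C#; G is degree 4, and the triad built there (G-B-D) is major, so it is IV.
The scale of C minor (harmonic minor) is C D Eb F G Ab B; G is degree 5, and the triad built there (G-B-D) is major, so it is V.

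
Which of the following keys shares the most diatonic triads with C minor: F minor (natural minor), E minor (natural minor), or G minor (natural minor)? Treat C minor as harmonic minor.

F minor

Triads of C minor (harmonic minor): Cm (i), Ddim (ii°), Ebaug (III+), Fm (iv), G (V), Ab (VI), Bdim (vii°).
F minor (natural minor) shares 3: Cm, Fm, Ab.
E minor (natural minor) shares 1: G.
G minor (natural minor) shares 1: Cm.
The most common triads (3) are shared with F minor.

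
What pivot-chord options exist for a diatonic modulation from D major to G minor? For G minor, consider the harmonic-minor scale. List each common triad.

D

Triads in D major: D major (I), E minor (ii), F# minor (iii), G major (IV), A major (V), B minor (vi), C# diminished (vii°).
Triads in G minor (harmonic minor): G minor (i), A diminished (ii°), Bb augmented (III+), C minor (iv), D major (V), Eb major (VI), F# diminished (vii°).
Shared triads with their functions: D major (I in D major, V in G minor).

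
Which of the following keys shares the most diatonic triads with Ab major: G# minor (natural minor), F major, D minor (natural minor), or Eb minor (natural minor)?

Eb minor

Triads of Ab major: Ab major (I), Bb minor (ii), C minor (iii), Db major (IV), Eb major (V), F minor (vi), G diminished (vii°).
G# minor (natural minor) shares 0: none.
F major shares 0: none.
D minor (natural minor) shares 0: none.
Eb minor (natural minor) shares 2: Bbm, Db.
The most common triads (2) are shared with Eb minor.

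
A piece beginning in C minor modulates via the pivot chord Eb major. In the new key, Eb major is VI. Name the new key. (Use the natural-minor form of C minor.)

G minor

The numeral VI denotes a major triad on scale degree 6. With Eb on degree 6, the tonic of the new key is G.
Degree 6 carries a major triad in minor keys, so the destination is G minor.
Check: the diatonic triads of G minor (natural minor) are Gm (i), Adim (ii°), Bb (III), Cm (iv), Dm (v), Eb (VI), F (VII) — Eb major is indeed VI.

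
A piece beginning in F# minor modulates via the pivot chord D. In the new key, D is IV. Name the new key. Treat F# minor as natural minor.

A major

The numeral IV denotes a major triad on scale degree 4. With D on degree 4, the tonic of the new key is A.
Degree 4 carries a major triad in major keys, so the destination is A major.
Check: the diatonic triads of A major are A (I), Bm (ii), C#m (iii), D (IV), E (V), F#m (vi), G#dim (vii°) — D is indeed IV.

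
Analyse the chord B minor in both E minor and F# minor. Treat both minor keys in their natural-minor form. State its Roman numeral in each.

v in E minor; iv in F# minor

The scale of E minor (natural minor) is E F# G A B C D; B is degree 5, and the triad built there (B-D-F#) is minor, so it is v.
The scale of F# minor (natural minor) is F# G# A B C# D E; B is degree 4, and the triad built there (B-D-F#) is minor, so it is iv.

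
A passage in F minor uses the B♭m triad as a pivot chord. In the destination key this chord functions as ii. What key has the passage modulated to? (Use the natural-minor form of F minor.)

A♭ major

The numeral ii denotes a minor triad on scale degree 2. With B♭ on degree 2, the tonic of the new key is A♭.
Degree 2 carries a minor triad in major keys, so the destination is A♭ major.
Check: the diatonic triads of A♭ major are A♭ (I), B♭m (ii), Cm (iii), D♭ (IV), E♭ (V), Fm (vi), Gdim (vii°) — B♭m is indeed ii.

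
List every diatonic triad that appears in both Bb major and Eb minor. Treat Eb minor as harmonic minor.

Bb

Triads in Bb major: Bb (I), Cm (ii), Dm (iii), Eb (IV), F (V), Gm (vi), Adim (vii°).
Triads in Eb minor (harmonic minor): Ebm (i), Fdim (ii°), Gbaug (III+), Abm (iv), Bb (V), Cb (VI), Ddim (vii°).
Shared triads with their functions: Bb (I in Bb major, V in Eb minor).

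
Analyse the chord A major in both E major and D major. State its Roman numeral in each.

IV in E major; V in D major

The scale of E major is E F# G# A B C# D#; A is degree 4, and the triad built there (A-C#-E) is major, so it is IV.
The scale of D major is D E F# G A B C#; A is degree 5, and the triad built there (A-C#-E) is major, so it is V.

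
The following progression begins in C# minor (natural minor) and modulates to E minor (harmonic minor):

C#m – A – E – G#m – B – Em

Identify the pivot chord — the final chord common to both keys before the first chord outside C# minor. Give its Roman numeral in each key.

B — VII in C# minor, V in E minor

Chords diatonic to C# minor: C#m, D#dim, E, F#m, G#m, A, B.
Reading the progression, the first chord not in that set is Em, so the modulation leaves C# minor there.
The chord immediately before Em is B, which is diatonic to both keys: VII in C# minor and V in E minor.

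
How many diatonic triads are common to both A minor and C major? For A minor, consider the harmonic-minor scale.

Diatonic triads of A minor (harmonic minor): Am (i), Bdim (ii°), Caug (III+), Dm (iv), E (V), F (VI), G♯dim (vii°).
Diatonic triads of C major: C (I), Dm (ii), Em (iii), F (IV), G (V), Am (vi), Bdim (vii°).
Matching root and quality in both lists: Am, Bdim, Dm, F.
That gives 4 common triads.

4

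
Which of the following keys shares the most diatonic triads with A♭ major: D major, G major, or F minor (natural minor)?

F minor

Triads of A♭ major: A♭ (I), B♭m (ii), Cm (iii), D♭ (IV), E♭ (V), Fm (vi), Gdim (vii°).
D major shares 0: none.
G major shares 0: none.
F minor (natural minor) shares 7: A♭, B♭m, Cm, D♭, E♭, Fm, Gdim.
The most common triads (7) are shared with F minor.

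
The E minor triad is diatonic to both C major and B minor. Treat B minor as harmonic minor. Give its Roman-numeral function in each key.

iii in C major; iv in B minor

The scale of C major is C D E F G A B; E is degree 3, and the triad built there (E-G-B) is minor, so it is iii.
The scale of B minor (harmonic minor) is B C# D E F# G A#; E is degree 4, and the triad built there (E-G-B) is minor, so it is iv.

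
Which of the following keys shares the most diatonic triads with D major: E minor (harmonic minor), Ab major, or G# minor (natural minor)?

Triads of D major: D major (I), E minor (ii), F# minor (iii), G major (IV), A major (V), B minor (vi), C# diminished (vii°).
E minor (harmonic minor) shares 1: Em.
Ab major shares 0: none.
G# minor (natural minor) shares 0: none.
The most common triads (1) are shared with E minor.

E minor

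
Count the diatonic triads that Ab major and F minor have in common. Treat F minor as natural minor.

Diatonic triads of Ab major: Ab (I), Bbm (ii), Cm (iii), Db (IV), Eb (V), Fm (vi), Gdim (vii°).
Diatonic triads of F minor (natural minor): Fm (i), Gdim (ii°), Ab (III), Bbm (iv), Cm (v), Db (VI), Eb (VII).
Matching root and quality in both lists: Ab, Bbm, Cm, Db, Eb, Fm, Gdim.
That gives 7 common triads.

7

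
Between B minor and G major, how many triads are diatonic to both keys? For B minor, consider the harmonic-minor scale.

3

Diatonic triads of B minor (harmonic minor): B minor (i), C# diminished (ii°), D augmented (III+), E minor (iv), F# major (V), G major (VI), A# diminished (vii°).
Diatonic triads of G major: G major (I), A minor (ii), B minor (iii), C major (IV), D major (V), E minor (vi), F# diminished (vii°).
Matching root and quality in both lists: B minor, E minor, G major.
That gives 3 common triads.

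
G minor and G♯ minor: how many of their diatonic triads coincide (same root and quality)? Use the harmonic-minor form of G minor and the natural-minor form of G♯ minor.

Diatonic triads of G minor (harmonic minor): Gm (i), Adim (ii°), B♭aug (III+), Cm (iv), D (V), E♭ (VI), F♯dim (vii°).
Diatonic triads of G♯ minor (natural minor): G♯m (i), A♯dim (ii°), B (III), C♯m (iv), D♯m (v), E (VI), F♯ (VII).
No triad has the same root and quality in both keys.

0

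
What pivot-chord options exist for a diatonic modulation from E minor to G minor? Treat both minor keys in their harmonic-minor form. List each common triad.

F#dim

Triads in E minor (harmonic minor): E minor (i), F# diminished (ii°), G augmented (III+), A minor (iv), B major (V), C major (VI), D# diminished (vii°).
Triads in G minor (harmonic minor): G minor (i), A diminished (ii°), Bb augmented (III+), C minor (iv), D major (V), Eb major (VI), F# diminished (vii°).
Shared triads with their functions: F# diminished (ii° in E minor, vii° in G minor).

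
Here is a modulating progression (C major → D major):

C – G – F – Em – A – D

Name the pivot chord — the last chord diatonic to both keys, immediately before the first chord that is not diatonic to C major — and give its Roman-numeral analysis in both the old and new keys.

Em — iii in C major, ii in D major

Chords diatonic to C major: C, Dm, Em, F, G, Am, Bdim.
Reading the progression, the first chord not in that set is A, so the modulation leaves C major there.
The chord immediately before A is Em, which is diatonic to both keys: iii in C major and ii in D major.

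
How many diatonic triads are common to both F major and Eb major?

Diatonic triads of F major: F major (I), G minor (ii), A minor (iii), Bb major (IV), C major (V), D minor (vi), E diminished (vii°).
Diatonic triads of Eb major: Eb major (I), F minor (ii), G minor (iii), Ab major (IV), Bb major (V), C minor (vi), D diminished (vii°).
Matching root and quality in both lists: G minor, Bb major.
That gives 2 common triads.

2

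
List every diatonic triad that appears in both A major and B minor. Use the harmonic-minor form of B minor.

Triads in A major: A major (I), B minor (ii), C# minor (iii), D major (IV), E major (V), F# minor (vi), G# diminished (vii°).
Triads in B minor (harmonic minor): B minor (i), C# diminished (ii°), D augmented (III+), E minor (iv), F# major (V), G major (VI), A# diminished (vii°).
Shared triads with their functions: B minor (ii in A major, i in B minor).

Bm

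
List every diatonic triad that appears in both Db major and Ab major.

Triads in Db major: Db (I), Ebm (ii), Fm (iii), Gb (IV), Ab (V), Bbm (vi), Cdim (vii°).
Triads in Ab major: Ab (I), Bbm (ii), Cm (iii), Db (IV), Eb (V), Fm (vi), Gdim (vii°).
Shared triads with their functions: Db (I in Db major, IV in Ab major); Fm (iii in Db major, vi in Ab major); Ab (V in Db major, I in Ab major); Bbm (vi in Db major, ii in Ab major).

Db, Fm, Ab, Bbm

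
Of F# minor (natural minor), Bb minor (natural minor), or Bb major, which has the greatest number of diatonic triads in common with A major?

Triads of A major: A major (I), B minor (ii), C# minor (iii), D major (IV), E major (V), F# minor (vi), G# diminished (vii°).
F# minor (natural minor) shares 7: A, Bm, C#m, D, E, F#m, G#dim.
Bb minor (natural minor) shares 0: none.
Bb major shares 0: none.
The most common triads (7) are shared with F# minor.

F# minor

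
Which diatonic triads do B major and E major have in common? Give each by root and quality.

Triads in B major: B (I), C#m (ii), D#m (iii), E (IV), F# (V), G#m (vi), A#dim (vii°).
Triads in E major: E (I), F#m (ii), G#m (iii), A (IV), B (V), C#m (vi), D#dim (vii°).
Shared triads with their functions: B (I in B major, V in E major); C#m (ii in B major, vi in E major); E (IV in B major, I in E major); G#m (vi in B major, iii in E major).

B, C#m, E, G#m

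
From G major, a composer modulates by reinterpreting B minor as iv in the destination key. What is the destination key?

The numeral iv denotes a minor triad on scale degree 4. With B on degree 4, the tonic of the new key is F#.
Degree 4 carries a minor triad in minor keys, so the destination is F# minor.
Check: the diatonic triads of F# minor (natural minor) are F#m (i), G#dim (ii°), A (III), Bm (iv), C#m (v), D (VI), E (VII) — B minor is indeed iv.

F# minor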